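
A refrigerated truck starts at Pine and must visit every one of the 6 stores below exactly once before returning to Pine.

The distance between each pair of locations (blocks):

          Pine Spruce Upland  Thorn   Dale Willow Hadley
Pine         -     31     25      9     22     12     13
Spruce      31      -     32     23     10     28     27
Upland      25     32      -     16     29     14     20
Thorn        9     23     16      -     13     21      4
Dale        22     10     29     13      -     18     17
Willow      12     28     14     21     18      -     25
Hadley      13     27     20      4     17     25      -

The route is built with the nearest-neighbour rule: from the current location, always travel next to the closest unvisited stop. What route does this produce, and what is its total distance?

From Pine: distances to unvisited — Thorn=9, Willow=12, Hadley=13, Dale=22, Upland=25, Spruce=31. Nearest is Thorn (9).
From Thorn: distances to unvisited — Hadley=4, Dale=13, Upland=16, Willow=21, Spruce=23. Nearest is Hadley (4).
From Hadley: distances to unvisited — Dale=17, Upland=20, Willow=25, Spruce=27. Nearest is Dale (17).
From Dale: distances to unvisited — Spruce=10, Willow=18, Upland=29. Nearest is Spruce (10).
From Spruce: distances to unvisited — Willow=28, Upland=32. Nearest is Willow (28).
From Willow: distances to unvisited — Upland=14. Nearest is Upland (14).
Return Upland→Pine: 25.
Total = 9 + 4 + 17 + 10 + 28 + 14 + 25 = 107.

107 blocks along Pine → Thorn → Hadley → Dale → Spruce → Willow → Upland → Pine.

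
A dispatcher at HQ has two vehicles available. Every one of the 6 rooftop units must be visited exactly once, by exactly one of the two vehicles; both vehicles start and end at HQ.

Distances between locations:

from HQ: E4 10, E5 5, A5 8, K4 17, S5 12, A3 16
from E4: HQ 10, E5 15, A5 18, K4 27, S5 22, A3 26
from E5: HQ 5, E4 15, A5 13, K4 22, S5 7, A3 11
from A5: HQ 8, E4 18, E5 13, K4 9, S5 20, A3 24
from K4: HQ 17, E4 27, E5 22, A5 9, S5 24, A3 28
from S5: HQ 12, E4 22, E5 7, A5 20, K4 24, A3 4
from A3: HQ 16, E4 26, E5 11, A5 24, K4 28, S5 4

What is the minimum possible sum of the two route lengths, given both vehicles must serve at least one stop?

There are 2^5 − 1 = 31 ways to divide the 6 stops into two non-empty groups. For each, the best each vehicle can do is its own shortest tour through its group:
  {E4} + {E5, A5, K4, S5, A3}: 20 + 61 = 81
  {E5} + {E4, A5, K4, S5, A3}: 10 + 81 = 91
  {E4, E5} + {A5, K4, S5, A3}: 30 + 61 = 91
  {A5} + {E4, E5, K4, S5, A3}: 16 + 81 = 97
  {E4, A5} + {E5, K4, S5, A3}: 36 + 61 = 97
  {E5, A5} + {E4, K4, S5, A3}: 26 + 81 = 107
  … (31 splits in total)
Best: vehicle 1 HQ → E4 → HQ = 20; vehicle 2 HQ → E5 → S5 → A3 → K4 → A5 → HQ = 61; combined 81.

Minimum combined distance: 81.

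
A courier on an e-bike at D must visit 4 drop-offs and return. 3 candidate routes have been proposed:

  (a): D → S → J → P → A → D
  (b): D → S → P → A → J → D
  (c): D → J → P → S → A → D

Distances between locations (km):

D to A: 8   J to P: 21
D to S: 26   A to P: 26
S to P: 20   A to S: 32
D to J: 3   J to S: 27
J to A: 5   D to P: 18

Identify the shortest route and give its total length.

Shortest is (b), total 80 km.

(a): 26 + 27 + 21 + 26 + 8 = 108
(b): 26 + 20 + 26 + 5 + 3 = 80
(c): 3 + 21 + 20 + 32 + 8 = 84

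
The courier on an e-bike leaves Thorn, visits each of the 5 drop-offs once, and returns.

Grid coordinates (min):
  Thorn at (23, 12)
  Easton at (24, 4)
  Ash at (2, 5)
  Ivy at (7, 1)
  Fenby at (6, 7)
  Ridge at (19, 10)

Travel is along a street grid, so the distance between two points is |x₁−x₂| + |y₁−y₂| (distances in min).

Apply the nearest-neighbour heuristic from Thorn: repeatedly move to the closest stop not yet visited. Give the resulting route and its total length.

Total distance 78 min via the nearest-neighbour route Thorn → Ridge → Easton → Ivy → Fenby → Ash → Thorn.

Thorn → [Ridge:6 / Easton:9 / Fenby:22 / Ivy:27 / Ash:28] → Ridge (6)
Ridge → [Easton:11 / Fenby:16 / Ivy:21 / Ash:22] → Easton (11)
Easton → [Ivy:20 / Fenby:21 / Ash:23] → Ivy (20)
Ivy → [Fenby:7 / Ash:9] → Fenby (7)
Fenby → [Ash:6] → Ash (6)
Return Ash→Thorn: 28.
Total = 6 + 11 + 20 + 7 + 6 + 28 = 78.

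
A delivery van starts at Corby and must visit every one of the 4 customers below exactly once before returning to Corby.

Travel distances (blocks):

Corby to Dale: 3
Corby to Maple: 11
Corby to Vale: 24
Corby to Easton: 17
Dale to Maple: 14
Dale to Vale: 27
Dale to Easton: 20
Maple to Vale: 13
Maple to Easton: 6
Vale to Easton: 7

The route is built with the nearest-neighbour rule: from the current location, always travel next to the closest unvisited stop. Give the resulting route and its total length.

From Corby: distances to unvisited — Dale=3, Maple=11, Easton=17, Vale=24. Nearest is Dale (3).
From Dale: distances to unvisited — Maple=14, Easton=20, Vale=27. Nearest is Maple (14).
From Maple: distances to unvisited — Easton=6, Vale=13. Nearest is Easton (6).
From Easton: distances to unvisited — Vale=7. Nearest is Vale (7).
Return Vale→Corby: 24.
Total = 3 + 14 + 6 + 7 + 24 = 54.

Nearest-neighbour total = 54 blocks; route Corby → Dale → Maple → Easton → Vale → Corby.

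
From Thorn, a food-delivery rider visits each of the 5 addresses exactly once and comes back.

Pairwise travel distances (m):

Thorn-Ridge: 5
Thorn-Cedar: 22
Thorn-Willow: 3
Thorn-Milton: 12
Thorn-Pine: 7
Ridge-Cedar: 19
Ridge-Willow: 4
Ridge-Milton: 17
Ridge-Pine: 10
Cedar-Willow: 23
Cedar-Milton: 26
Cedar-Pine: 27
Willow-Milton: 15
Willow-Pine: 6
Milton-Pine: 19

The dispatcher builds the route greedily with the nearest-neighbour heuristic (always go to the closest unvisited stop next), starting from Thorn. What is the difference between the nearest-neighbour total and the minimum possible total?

The nearest-neighbour route is 10 m longer than optimal.

From Thorn: Willow=3, Ridge=5, Pine=7, Milton=12, Cedar=22 → choose Willow (3).
From Willow: Ridge=4, Pine=6, Milton=15, Cedar=23 → choose Ridge (4).
From Ridge: Pine=10, Milton=17, Cedar=19 → choose Pine (10).
From Pine: Milton=19, Cedar=27 → choose Milton (19).
From Milton: Cedar=26 → choose Cedar (26).
NN route Thorn → Willow → Ridge → Pine → Milton → Cedar → Thorn costs 84.
Optimal: Thorn → Milton → Cedar → Ridge → Willow → Pine → Thorn costs 74 (by enumerating all 60 distinct tours).
Excess = 84 − 74 = 10.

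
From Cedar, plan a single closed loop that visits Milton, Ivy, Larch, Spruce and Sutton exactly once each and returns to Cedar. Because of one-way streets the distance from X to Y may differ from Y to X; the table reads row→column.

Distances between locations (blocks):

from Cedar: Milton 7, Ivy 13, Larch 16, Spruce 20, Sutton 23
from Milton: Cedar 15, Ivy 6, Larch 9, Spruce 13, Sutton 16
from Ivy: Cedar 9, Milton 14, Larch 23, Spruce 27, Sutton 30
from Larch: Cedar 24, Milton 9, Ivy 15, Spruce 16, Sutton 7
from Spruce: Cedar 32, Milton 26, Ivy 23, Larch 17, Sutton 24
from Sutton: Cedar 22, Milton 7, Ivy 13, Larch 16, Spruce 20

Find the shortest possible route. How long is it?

Cedar → Milton → Ivy → Larch → Spruce → Sutton → Cedar: 7+6+23+16+24+22 = 98
Cedar → Milton → Ivy → Larch → Sutton → Spruce → Cedar: 7+6+23+7+20+32 = 95
Cedar → Milton → Ivy → Spruce → Larch → Sutton → Cedar: 7+6+27+17+7+22 = 86
Cedar → Milton → Ivy → Spruce → Sutton → Larch → Cedar: 7+6+27+24+16+24 = 104
Cedar → Milton → Ivy → Sutton → Larch → Spruce → Cedar: 7+6+30+16+16+32 = 107
Cedar → Milton → Ivy → Sutton → Spruce → Larch → Cedar: 7+6+30+20+17+24 = 104
Cedar → Milton → Larch → Ivy → Spruce → Sutton → Cedar: 7+9+15+27+24+22 = 104
Cedar → Milton → Larch → Ivy → Sutton → Spruce → Cedar: 7+9+15+30+20+32 = 113
Cedar → Milton → Larch → Spruce → Ivy → Sutton → Cedar: 7+9+16+23+30+22 = 107
Cedar → Milton → Larch → Spruce → Sutton → Ivy → Cedar: 7+9+16+24+13+9 = 78
Cedar → Milton → Larch → Sutton → Ivy → Spruce → Cedar: 7+9+7+13+27+32 = 95
Cedar → Milton → Larch → Sutton → Spruce → Ivy → Cedar: 7+9+7+20+23+9 = 75
Cedar → Milton → Spruce → Ivy → Larch → Sutton → Cedar: 7+13+23+23+7+22 = 95
Cedar → Milton → Spruce → Ivy → Sutton → Larch → Cedar: 7+13+23+30+16+24 = 113
… (106 more)
Cedar → Milton → Spruce → Larch → Sutton → Ivy → Cedar: 7+13+17+7+13+9 = 66  ← best
The minimum is 66.
One optimal route: Cedar → Milton → Spruce → Larch → Sutton → Ivy → Cedar.

66 blocks — the shortest possible round trip.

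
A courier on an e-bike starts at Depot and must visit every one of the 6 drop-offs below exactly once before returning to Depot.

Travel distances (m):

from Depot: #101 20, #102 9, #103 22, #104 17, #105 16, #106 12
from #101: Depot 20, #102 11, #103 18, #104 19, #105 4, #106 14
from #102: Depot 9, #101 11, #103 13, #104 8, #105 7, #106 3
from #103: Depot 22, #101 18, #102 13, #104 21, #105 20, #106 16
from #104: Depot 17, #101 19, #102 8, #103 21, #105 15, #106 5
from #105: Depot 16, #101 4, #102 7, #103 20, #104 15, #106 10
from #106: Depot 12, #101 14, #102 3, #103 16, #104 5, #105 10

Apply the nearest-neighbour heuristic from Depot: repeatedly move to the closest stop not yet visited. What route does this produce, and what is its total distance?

76 m along Depot → #102 → #106 → #104 → #105 → #101 → #103 → Depot.

From Depot: distances to unvisited — #102=9, #106=12, #105=16, #104=17, #101=20, #103=22. Nearest is #102 (9).
From #102: distances to unvisited — #106=3, #105=7, #104=8, #101=11, #103=13. Nearest is #106 (3).
From #106: distances to unvisited — #104=5, #105=10, #101=14, #103=16. Nearest is #104 (5).
From #104: distances to unvisited — #105=15, #101=19, #103=21. Nearest is #105 (15).
From #105: distances to unvisited — #101=4, #103=20. Nearest is #101 (4).
From #101: distances to unvisited — #103=18. Nearest is #103 (18).
Return #103→Depot: 22.
Total = 9 + 3 + 5 + 15 + 4 + 18 + 22 = 76.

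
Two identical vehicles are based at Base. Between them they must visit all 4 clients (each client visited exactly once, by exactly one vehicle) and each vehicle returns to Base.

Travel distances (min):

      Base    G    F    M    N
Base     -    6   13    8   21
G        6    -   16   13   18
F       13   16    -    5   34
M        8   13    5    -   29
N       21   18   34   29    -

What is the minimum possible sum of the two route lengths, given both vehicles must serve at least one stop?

Try each way of splitting the stops between the two vehicles (each non-empty) and, for each split, find the best tour for each vehicle:
  {G} + {F, M, N}: 12 + 68 = 80
  {F} + {G, M, N}: 26 + 60 = 86
  {G, F} + {M, N}: 35 + 58 = 93
  {M} + {G, F, N}: 16 + 68 = 84
  {G, M} + {F, N}: 27 + 68 = 95
  {F, M} + {G, N}: 26 + 45 = 71
  … (7 splits in total)
Best: vehicle 1 Base → F → M → Base = 26; vehicle 2 Base → G → N → Base = 45; combined 71.

Minimum combined distance: 71 min.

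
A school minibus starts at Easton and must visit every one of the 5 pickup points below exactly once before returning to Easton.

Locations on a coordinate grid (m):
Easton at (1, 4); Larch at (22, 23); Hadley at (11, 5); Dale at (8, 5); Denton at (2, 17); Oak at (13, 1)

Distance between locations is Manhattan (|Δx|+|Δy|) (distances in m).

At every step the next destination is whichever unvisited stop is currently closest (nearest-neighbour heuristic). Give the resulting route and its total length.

110 m along Easton → Dale → Hadley → Oak → Denton → Larch → Easton.

Easton → [Dale:8 / Hadley:11 / Denton:14 / Oak:15 / Larch:40] → Dale (8)
Dale → [Hadley:3 / Oak:9 / Denton:18 / Larch:32] → Hadley (3)
Hadley → [Oak:6 / Denton:21 / Larch:29] → Oak (6)
Oak → [Denton:27 / Larch:31] → Denton (27)
Denton → [Larch:26] → Larch (26)
Return Larch→Easton: 40.
Total = 8 + 3 + 6 + 27 + 26 + 40 = 110.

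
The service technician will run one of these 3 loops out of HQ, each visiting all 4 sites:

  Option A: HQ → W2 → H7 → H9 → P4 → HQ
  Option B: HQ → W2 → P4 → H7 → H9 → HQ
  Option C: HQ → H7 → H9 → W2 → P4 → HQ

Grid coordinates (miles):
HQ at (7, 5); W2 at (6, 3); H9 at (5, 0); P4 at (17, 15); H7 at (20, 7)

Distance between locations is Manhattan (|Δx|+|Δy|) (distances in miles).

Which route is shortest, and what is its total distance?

Option A: 3 + 18 + 22 + 27 + 20 = 90
Option B: 3 + 23 + 11 + 22 + 7 = 66
Option C: 15 + 22 + 4 + 23 + 20 = 84

66 miles — Option B is the shortest.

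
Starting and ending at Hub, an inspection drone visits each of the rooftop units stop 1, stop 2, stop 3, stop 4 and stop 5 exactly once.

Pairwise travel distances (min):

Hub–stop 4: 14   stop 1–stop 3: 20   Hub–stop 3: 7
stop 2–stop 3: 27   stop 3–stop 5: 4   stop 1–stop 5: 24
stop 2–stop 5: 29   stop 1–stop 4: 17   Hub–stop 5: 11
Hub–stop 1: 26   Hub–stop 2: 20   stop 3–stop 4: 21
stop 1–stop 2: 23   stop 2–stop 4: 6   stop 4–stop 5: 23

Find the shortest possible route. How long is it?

With 5 stops there are 5!/2 = 60 distinct round trips (a route and its reverse cost the same).
Hub - stop 1 - stop 2 - stop 3 - stop 4 - stop 5 - Hub: 26+23+27+21+23+11 = 131
Hub - stop 1 - stop 2 - stop 3 - stop 5 - stop 4 - Hub: 26+23+27+4+23+14 = 117
Hub - stop 1 - stop 2 - stop 4 - stop 3 - stop 5 - Hub: 26+23+6+21+4+11 = 91
Hub - stop 1 - stop 2 - stop 4 - stop 5 - stop 3 - Hub: 26+23+6+23+4+7 = 89
Hub - stop 1 - stop 2 - stop 5 - stop 3 - stop 4 - Hub: 26+23+29+4+21+14 = 117
Hub - stop 1 - stop 2 - stop 5 - stop 4 - stop 3 - Hub: 26+23+29+23+21+7 = 129
Hub - stop 1 - stop 3 - stop 2 - stop 4 - stop 5 - Hub: 26+20+27+6+23+11 = 113
Hub - stop 1 - stop 3 - stop 2 - stop 5 - stop 4 - Hub: 26+20+27+29+23+14 = 139
Hub - stop 1 - stop 3 - stop 4 - stop 2 - stop 5 - Hub: 26+20+21+6+29+11 = 113
Hub - stop 1 - stop 3 - stop 4 - stop 5 - stop 2 - Hub: 26+20+21+23+29+20 = 139
Hub - stop 1 - stop 3 - stop 5 - stop 2 - stop 4 - Hub: 26+20+4+29+6+14 = 99
Hub - stop 1 - stop 3 - stop 5 - stop 4 - stop 2 - Hub: 26+20+4+23+6+20 = 99
Hub - stop 1 - stop 4 - stop 2 - stop 3 - stop 5 - Hub: 26+17+6+27+4+11 = 91
Hub - stop 1 - stop 4 - stop 2 - stop 5 - stop 3 - Hub: 26+17+6+29+4+7 = 89
… (46 more)
Hub - stop 2 - stop 4 - stop 1 - stop 3 - stop 5 - Hub: 20+6+17+20+4+11 = 78  ← best
The minimum is 78.
One optimal route: Hub → stop 2 → stop 4 → stop 1 → stop 3 → stop 5 → Hub (or its reverse).

78 min — the shortest possible round trip.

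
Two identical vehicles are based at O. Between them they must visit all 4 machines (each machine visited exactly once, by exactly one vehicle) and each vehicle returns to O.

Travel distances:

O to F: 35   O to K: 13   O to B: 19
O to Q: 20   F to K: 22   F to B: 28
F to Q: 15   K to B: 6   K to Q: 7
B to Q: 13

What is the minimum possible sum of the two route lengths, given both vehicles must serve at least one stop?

108 — the smallest possible combined total.

There are 2^3 − 1 = 7 ways to divide the 4 stops into two non-empty groups. For each, the best each vehicle can do is its own shortest tour through its group:
  {F} + {K, B, Q}: 70 + 52 = 122
  {K} + {F, B, Q}: 26 + 82 = 108
  {F, K} + {B, Q}: 70 + 52 = 122
  {B} + {F, K, Q}: 38 + 70 = 108
  {F, B} + {K, Q}: 82 + 40 = 122
  {K, B} + {F, Q}: 38 + 70 = 108
  … (7 splits in total)
Best: vehicle 1 O → K → O = 26; vehicle 2 O → F → Q → B → O = 82; combined 108.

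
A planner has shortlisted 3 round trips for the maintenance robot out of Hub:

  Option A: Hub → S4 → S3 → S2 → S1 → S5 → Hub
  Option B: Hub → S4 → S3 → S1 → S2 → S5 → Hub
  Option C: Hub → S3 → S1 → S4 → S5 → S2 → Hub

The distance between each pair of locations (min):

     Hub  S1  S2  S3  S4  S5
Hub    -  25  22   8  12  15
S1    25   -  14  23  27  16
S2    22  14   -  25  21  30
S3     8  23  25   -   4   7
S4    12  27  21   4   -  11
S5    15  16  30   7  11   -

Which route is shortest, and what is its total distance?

Option A: 12 + 4 + 25 + 14 + 16 + 15 = 86
Option B: 12 + 4 + 23 + 14 + 30 + 15 = 98
Option C: 8 + 23 + 27 + 11 + 30 + 22 = 121

Shortest is Option A, total 86 min.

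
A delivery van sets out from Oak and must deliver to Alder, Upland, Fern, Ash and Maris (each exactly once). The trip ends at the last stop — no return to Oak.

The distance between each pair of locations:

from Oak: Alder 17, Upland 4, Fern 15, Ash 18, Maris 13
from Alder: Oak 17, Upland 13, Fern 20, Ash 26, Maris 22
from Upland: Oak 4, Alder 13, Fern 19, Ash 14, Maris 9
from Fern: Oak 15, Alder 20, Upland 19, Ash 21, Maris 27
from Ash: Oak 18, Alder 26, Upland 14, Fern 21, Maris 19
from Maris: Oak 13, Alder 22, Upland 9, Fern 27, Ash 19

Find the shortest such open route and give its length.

Minimum one-way distance = 73.

There are 5! = 120 possible orderings.
Oak - Alder - Upland - Fern - Ash - Maris: 17+13+19+21+19 = 89
Oak - Alder - Upland - Fern - Maris - Ash: 17+13+19+27+19 = 95
Oak - Alder - Upland - Ash - Fern - Maris: 17+13+14+21+27 = 92
Oak - Alder - Upland - Ash - Maris - Fern: 17+13+14+19+27 = 90
Oak - Alder - Upland - Maris - Fern - Ash: 17+13+9+27+21 = 87
Oak - Alder - Upland - Maris - Ash - Fern: 17+13+9+19+21 = 79
Oak - Alder - Fern - Upland - Ash - Maris: 17+20+19+14+19 = 89
Oak - Alder - Fern - Upland - Maris - Ash: 17+20+19+9+19 = 84
Oak - Alder - Fern - Ash - Upland - Maris: 17+20+21+14+9 = 81
Oak - Alder - Fern - Ash - Maris - Upland: 17+20+21+19+9 = 86
Oak - Alder - Fern - Maris - Upland - Ash: 17+20+27+9+14 = 87
Oak - Alder - Fern - Maris - Ash - Upland: 17+20+27+19+14 = 97
Oak - Alder - Ash - Upland - Fern - Maris: 17+26+14+19+27 = 103
Oak - Alder - Ash - Upland - Maris - Fern: 17+26+14+9+27 = 93
… (106 more)
Oak - Upland - Maris - Ash - Fern - Alder: 4+9+19+21+20 = 73  ← best
The minimum is 73.
One shortest path: Oak → Upland → Maris → Ash → Fern → Alder.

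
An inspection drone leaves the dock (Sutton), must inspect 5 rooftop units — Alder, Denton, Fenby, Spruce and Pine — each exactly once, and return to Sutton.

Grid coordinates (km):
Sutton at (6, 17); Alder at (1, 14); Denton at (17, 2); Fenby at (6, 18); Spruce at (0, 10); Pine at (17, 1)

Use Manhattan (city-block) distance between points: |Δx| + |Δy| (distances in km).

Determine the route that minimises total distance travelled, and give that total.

With 5 stops there are 5!/2 = 60 distinct round trips (a route and its reverse cost the same).
Sutton - Alder - Denton - Fenby - Spruce - Pine - Sutton: 8+28+27+14+26+27 = 130
Sutton - Alder - Denton - Fenby - Pine - Spruce - Sutton: 8+28+27+28+26+13 = 130
Sutton - Alder - Denton - Spruce - Fenby - Pine - Sutton: 8+28+25+14+28+27 = 130
Sutton - Alder - Denton - Spruce - Pine - Fenby - Sutton: 8+28+25+26+28+1 = 116
Sutton - Alder - Denton - Pine - Fenby - Spruce - Sutton: 8+28+1+28+14+13 = 92
Sutton - Alder - Denton - Pine - Spruce - Fenby - Sutton: 8+28+1+26+14+1 = 78
Sutton - Alder - Fenby - Denton - Spruce - Pine - Sutton: 8+9+27+25+26+27 = 122
Sutton - Alder - Fenby - Denton - Pine - Spruce - Sutton: 8+9+27+1+26+13 = 84
Sutton - Alder - Fenby - Spruce - Denton - Pine - Sutton: 8+9+14+25+1+27 = 84
Sutton - Alder - Fenby - Spruce - Pine - Denton - Sutton: 8+9+14+26+1+26 = 84
Sutton - Alder - Fenby - Pine - Denton - Spruce - Sutton: 8+9+28+1+25+13 = 84
Sutton - Alder - Fenby - Pine - Spruce - Denton - Sutton: 8+9+28+26+25+26 = 122
Sutton - Alder - Spruce - Denton - Fenby - Pine - Sutton: 8+5+25+27+28+27 = 120
Sutton - Alder - Spruce - Denton - Pine - Fenby - Sutton: 8+5+25+1+28+1 = 68
… (46 more)
The minimum is 68.
One optimal route: Sutton → Alder → Spruce → Denton → Pine → Fenby → Sutton (or its reverse).

Minimum total distance: 68 km.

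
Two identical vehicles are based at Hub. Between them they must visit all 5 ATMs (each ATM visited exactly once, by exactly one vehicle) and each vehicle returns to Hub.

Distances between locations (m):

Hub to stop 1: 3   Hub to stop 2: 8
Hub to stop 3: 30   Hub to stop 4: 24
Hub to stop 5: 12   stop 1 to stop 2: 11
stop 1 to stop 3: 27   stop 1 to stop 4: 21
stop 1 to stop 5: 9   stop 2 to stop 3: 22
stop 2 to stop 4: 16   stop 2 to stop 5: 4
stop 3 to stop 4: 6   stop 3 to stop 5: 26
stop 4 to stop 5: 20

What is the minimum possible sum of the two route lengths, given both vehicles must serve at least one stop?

Minimum combined distance: 74 m.

Check every non-empty split of the stops between the two vehicles; for each half take its own optimal tour:
  {stop 1} + {stop 2, stop 3, stop 4, stop 5}: 6 + 68 = 74
  {stop 2} + {stop 1, stop 3, stop 4, stop 5}: 16 + 68 = 84
  {stop 1, stop 2} + {stop 3, stop 4, stop 5}: 22 + 68 = 90
  {stop 3} + {stop 1, stop 2, stop 4, stop 5}: 60 + 56 = 116
  {stop 1, stop 3} + {stop 2, stop 4, stop 5}: 60 + 56 = 116
  {stop 2, stop 3} + {stop 1, stop 4, stop 5}: 60 + 56 = 116
  … (15 splits in total)
Best: vehicle 1 Hub → stop 1 → Hub = 6; vehicle 2 Hub → stop 2 → stop 3 → stop 4 → stop 5 → Hub = 68; combined 74.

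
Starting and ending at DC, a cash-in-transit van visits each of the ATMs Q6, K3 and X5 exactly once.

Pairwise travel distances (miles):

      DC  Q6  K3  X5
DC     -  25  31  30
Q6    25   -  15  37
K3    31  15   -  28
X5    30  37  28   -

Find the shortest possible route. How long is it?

Shortest round trip = 98 miles.

With 3 stops there are 3!/2 = 3 distinct round trips (a route and its reverse cost the same).
DC → Q6 → K3 → X5 → DC: 25+15+28+30 = 98
DC → Q6 → X5 → K3 → DC: 25+37+28+31 = 121
DC → K3 → Q6 → X5 → DC: 31+15+37+30 = 113
The minimum is 98.
One optimal route: DC → Q6 → K3 → X5 → DC (or its reverse).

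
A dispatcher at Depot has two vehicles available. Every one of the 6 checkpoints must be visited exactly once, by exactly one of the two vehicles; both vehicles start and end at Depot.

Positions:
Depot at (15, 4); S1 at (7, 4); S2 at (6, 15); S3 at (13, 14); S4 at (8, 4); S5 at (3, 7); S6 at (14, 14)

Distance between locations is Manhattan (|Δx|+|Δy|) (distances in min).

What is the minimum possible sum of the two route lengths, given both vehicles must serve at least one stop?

60 min — the smallest possible combined total.

Try each way of splitting the stops between the two vehicles (each non-empty) and, for each split, find the best tour for each vehicle:
  {S1} + {S2, S3, S4, S5, S6}: 16 + 46 = 62
  {S2} + {S1, S3, S4, S5, S6}: 40 + 44 = 84
  {S1, S2} + {S3, S4, S5, S6}: 40 + 44 = 84
  {S3} + {S1, S2, S4, S5, S6}: 24 + 46 = 70
  {S1, S3} + {S2, S4, S5, S6}: 36 + 46 = 82
  {S2, S3} + {S1, S4, S5, S6}: 40 + 44 = 84
  … (31 splits in total)
  {S4} + {S1, S2, S3, S5, S6}: 14 + 46 = 60  ← best
Best: vehicle 1 Depot → S4 → Depot = 14; vehicle 2 Depot → S1 → S5 → S2 → S3 → S6 → Depot = 46; combined 60.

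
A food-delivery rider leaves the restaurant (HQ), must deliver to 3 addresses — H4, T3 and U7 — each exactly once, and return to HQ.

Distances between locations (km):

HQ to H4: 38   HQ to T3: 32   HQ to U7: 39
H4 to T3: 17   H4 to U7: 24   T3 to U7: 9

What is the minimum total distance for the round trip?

103 km — the shortest possible round trip.

There are 3 distinct closed tours to check (reversals are equivalent).
HQ → H4 → T3 → U7 → HQ: 38+17+9+39 = 103
HQ → H4 → U7 → T3 → HQ: 38+24+9+32 = 103
HQ → T3 → H4 → U7 → HQ: 32+17+24+39 = 112
The minimum is 103.
One optimal route: HQ → H4 → T3 → U7 → HQ (or its reverse).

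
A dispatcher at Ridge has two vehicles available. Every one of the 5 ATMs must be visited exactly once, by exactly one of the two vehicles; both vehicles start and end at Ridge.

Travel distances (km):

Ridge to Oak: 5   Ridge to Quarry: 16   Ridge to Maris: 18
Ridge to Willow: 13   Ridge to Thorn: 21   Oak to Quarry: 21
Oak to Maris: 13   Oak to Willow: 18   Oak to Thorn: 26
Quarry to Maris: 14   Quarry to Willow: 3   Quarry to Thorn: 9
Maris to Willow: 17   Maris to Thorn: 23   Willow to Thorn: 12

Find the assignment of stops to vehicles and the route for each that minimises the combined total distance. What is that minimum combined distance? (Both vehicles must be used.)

Minimum combined distance: 76 km.

There are 2^4 − 1 = 15 ways to divide the 5 stops into two non-empty groups. For each, the best each vehicle can do is its own shortest tour through its group:
  {Oak} + {Quarry, Maris, Willow, Thorn}: 10 + 66 = 76
  {Quarry} + {Oak, Maris, Willow, Thorn}: 32 + 66 = 98
  {Oak, Quarry} + {Maris, Willow, Thorn}: 42 + 66 = 108
  {Maris} + {Oak, Quarry, Willow, Thorn}: 36 + 56 = 92
  {Oak, Maris} + {Quarry, Willow, Thorn}: 36 + 46 = 82
  {Quarry, Maris} + {Oak, Willow, Thorn}: 48 + 56 = 104
  … (15 splits in total)
Best: vehicle 1 Ridge → Oak → Ridge = 10; vehicle 2 Ridge → Maris → Quarry → Thorn → Willow → Ridge = 66; combined 76.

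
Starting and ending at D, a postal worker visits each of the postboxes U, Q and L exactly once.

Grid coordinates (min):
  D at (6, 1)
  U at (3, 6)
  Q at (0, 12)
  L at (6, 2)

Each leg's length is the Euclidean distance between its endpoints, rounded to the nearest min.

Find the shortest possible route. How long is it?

There are 3 distinct closed tours to check (reversals are equivalent).
D→U→Q→L→D: 6+7+12+1 = 26
D→U→L→Q→D: 6+5+12+13 = 36
D→Q→U→L→D: 13+7+5+1 = 26
The minimum is 26.
One optimal route: D → U → Q → L → D (or its reverse).

Minimum total distance: 26 min.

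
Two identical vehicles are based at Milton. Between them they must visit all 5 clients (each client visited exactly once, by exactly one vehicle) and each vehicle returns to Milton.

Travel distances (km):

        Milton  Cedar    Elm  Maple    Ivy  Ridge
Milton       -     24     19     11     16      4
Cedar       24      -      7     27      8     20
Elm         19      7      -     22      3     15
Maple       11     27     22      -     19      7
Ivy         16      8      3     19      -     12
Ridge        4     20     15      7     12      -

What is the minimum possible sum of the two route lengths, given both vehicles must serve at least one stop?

72 km — the smallest possible combined total.

Try each way of splitting the stops between the two vehicles (each non-empty) and, for each split, find the best tour for each vehicle:
  {Cedar} + {Elm, Maple, Ivy, Ridge}: 48 + 52 = 100
  {Elm} + {Cedar, Maple, Ivy, Ridge}: 38 + 62 = 100
  {Cedar, Elm} + {Maple, Ivy, Ridge}: 50 + 46 = 96
  {Maple} + {Cedar, Elm, Ivy, Ridge}: 22 + 50 = 72
  {Cedar, Maple} + {Elm, Ivy, Ridge}: 62 + 38 = 100
  {Elm, Maple} + {Cedar, Ivy, Ridge}: 52 + 48 = 100
  … (15 splits in total)
Best: vehicle 1 Milton → Maple → Milton = 22; vehicle 2 Milton → Cedar → Elm → Ivy → Ridge → Milton = 50; combined 72.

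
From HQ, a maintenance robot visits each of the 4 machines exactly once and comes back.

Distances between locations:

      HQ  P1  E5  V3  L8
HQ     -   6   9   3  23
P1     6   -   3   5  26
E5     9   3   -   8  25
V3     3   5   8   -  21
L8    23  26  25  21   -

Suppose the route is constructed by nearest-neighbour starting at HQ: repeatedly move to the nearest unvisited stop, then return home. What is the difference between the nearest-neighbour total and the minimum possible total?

From HQ: V3=3, P1=6, E5=9, L8=23 → choose V3 (3).
From V3: P1=5, E5=8, L8=21 → choose P1 (5).
From P1: E5=3, L8=26 → choose E5 (3).
From E5: L8=25 → choose L8 (25).
NN route HQ → V3 → P1 → E5 → L8 → HQ costs 59.
Optimal: HQ → P1 → E5 → L8 → V3 → HQ costs 58 (by enumerating all 12 distinct tours).
Excess = 59 − 58 = 1.

1 longer than the optimal tour.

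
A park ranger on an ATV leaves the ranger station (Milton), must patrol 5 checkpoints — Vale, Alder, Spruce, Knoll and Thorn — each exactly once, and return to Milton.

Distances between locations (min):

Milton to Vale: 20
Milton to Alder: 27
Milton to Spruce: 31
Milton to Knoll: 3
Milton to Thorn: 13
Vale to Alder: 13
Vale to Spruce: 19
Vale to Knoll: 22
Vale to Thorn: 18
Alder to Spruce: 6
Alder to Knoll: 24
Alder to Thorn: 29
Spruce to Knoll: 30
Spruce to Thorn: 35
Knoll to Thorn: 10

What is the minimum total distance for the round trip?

Milton-Vale-Alder-Spruce-Knoll-Thorn-Milton: 20+13+6+30+10+13 = 92
Milton-Vale-Alder-Spruce-Thorn-Knoll-Milton: 20+13+6+35+10+3 = 87
Milton-Vale-Alder-Knoll-Spruce-Thorn-Milton: 20+13+24+30+35+13 = 135
Milton-Vale-Alder-Knoll-Thorn-Spruce-Milton: 20+13+24+10+35+31 = 133
Milton-Vale-Alder-Thorn-Spruce-Knoll-Milton: 20+13+29+35+30+3 = 130
Milton-Vale-Alder-Thorn-Knoll-Spruce-Milton: 20+13+29+10+30+31 = 133
Milton-Vale-Spruce-Alder-Knoll-Thorn-Milton: 20+19+6+24+10+13 = 92
Milton-Vale-Spruce-Alder-Thorn-Knoll-Milton: 20+19+6+29+10+3 = 87
Milton-Vale-Spruce-Knoll-Alder-Thorn-Milton: 20+19+30+24+29+13 = 135
Milton-Vale-Spruce-Knoll-Thorn-Alder-Milton: 20+19+30+10+29+27 = 135
Milton-Vale-Spruce-Thorn-Alder-Knoll-Milton: 20+19+35+29+24+3 = 130
Milton-Vale-Spruce-Thorn-Knoll-Alder-Milton: 20+19+35+10+24+27 = 135
Milton-Vale-Knoll-Alder-Spruce-Thorn-Milton: 20+22+24+6+35+13 = 120
Milton-Vale-Knoll-Alder-Thorn-Spruce-Milton: 20+22+24+29+35+31 = 161
… (46 more)
Milton-Spruce-Alder-Vale-Thorn-Knoll-Milton: 31+6+13+18+10+3 = 81  ← best
The minimum is 81.
One optimal route: Milton → Spruce → Alder → Vale → Thorn → Knoll → Milton (or its reverse).

81 min — the shortest possible round trip.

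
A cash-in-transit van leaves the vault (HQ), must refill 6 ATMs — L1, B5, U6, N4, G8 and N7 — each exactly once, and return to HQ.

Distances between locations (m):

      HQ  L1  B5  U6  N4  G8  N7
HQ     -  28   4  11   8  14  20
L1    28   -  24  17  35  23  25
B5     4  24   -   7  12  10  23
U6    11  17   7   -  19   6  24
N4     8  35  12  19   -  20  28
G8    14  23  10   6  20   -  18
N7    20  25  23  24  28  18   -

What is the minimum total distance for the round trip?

98 m — the shortest possible round trip.

With 6 stops there are 6!/2 = 360 distinct round trips (a route and its reverse cost the same).
HQ → L1 → B5 → U6 → N4 → G8 → N7 → HQ: 28+24+7+19+20+18+20 = 136
HQ → L1 → B5 → U6 → N4 → N7 → G8 → HQ: 28+24+7+19+28+18+14 = 138
HQ → L1 → B5 → U6 → G8 → N4 → N7 → HQ: 28+24+7+6+20+28+20 = 133
HQ → L1 → B5 → U6 → G8 → N7 → N4 → HQ: 28+24+7+6+18+28+8 = 119
HQ → L1 → B5 → U6 → N7 → N4 → G8 → HQ: 28+24+7+24+28+20+14 = 145
HQ → L1 → B5 → U6 → N7 → G8 → N4 → HQ: 28+24+7+24+18+20+8 = 129
HQ → L1 → B5 → N4 → U6 → G8 → N7 → HQ: 28+24+12+19+6+18+20 = 127
HQ → L1 → B5 → N4 → U6 → N7 → G8 → HQ: 28+24+12+19+24+18+14 = 139
… (352 more)
HQ → B5 → G8 → U6 → L1 → N7 → N4 → HQ: 4+10+6+17+25+28+8 = 98  ← best
The minimum is 98.
One optimal route: HQ → B5 → G8 → U6 → L1 → N7 → N4 → HQ (or its reverse).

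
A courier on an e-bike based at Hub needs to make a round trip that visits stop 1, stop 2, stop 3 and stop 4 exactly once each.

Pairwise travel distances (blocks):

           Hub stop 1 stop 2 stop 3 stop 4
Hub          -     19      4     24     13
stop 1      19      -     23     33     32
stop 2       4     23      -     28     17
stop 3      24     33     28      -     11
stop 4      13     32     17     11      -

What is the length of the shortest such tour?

With 4 stops there are 4!/2 = 12 distinct round trips (a route and its reverse cost the same).
Hub → stop 1 → stop 2 → stop 3 → stop 4 → Hub: 19+23+28+11+13 = 94
Hub → stop 1 → stop 2 → stop 4 → stop 3 → Hub: 19+23+17+11+24 = 94
Hub → stop 1 → stop 3 → stop 2 → stop 4 → Hub: 19+33+28+17+13 = 110
Hub → stop 1 → stop 3 → stop 4 → stop 2 → Hub: 19+33+11+17+4 = 84
Hub → stop 1 → stop 4 → stop 2 → stop 3 → Hub: 19+32+17+28+24 = 120
Hub → stop 1 → stop 4 → stop 3 → stop 2 → Hub: 19+32+11+28+4 = 94
Hub → stop 2 → stop 1 → stop 3 → stop 4 → Hub: 4+23+33+11+13 = 84
Hub → stop 2 → stop 1 → stop 4 → stop 3 → Hub: 4+23+32+11+24 = 94
Hub → stop 2 → stop 3 → stop 1 → stop 4 → Hub: 4+28+33+32+13 = 110
Hub → stop 2 → stop 4 → stop 1 → stop 3 → Hub: 4+17+32+33+24 = 110
Hub → stop 3 → stop 1 → stop 2 → stop 4 → Hub: 24+33+23+17+13 = 110
Hub → stop 3 → stop 2 → stop 1 → stop 4 → Hub: 24+28+23+32+13 = 120
The minimum is 84.
One optimal route: Hub → stop 1 → stop 3 → stop 4 → stop 2 → Hub (or its reverse).

Shortest round trip = 84 blocks.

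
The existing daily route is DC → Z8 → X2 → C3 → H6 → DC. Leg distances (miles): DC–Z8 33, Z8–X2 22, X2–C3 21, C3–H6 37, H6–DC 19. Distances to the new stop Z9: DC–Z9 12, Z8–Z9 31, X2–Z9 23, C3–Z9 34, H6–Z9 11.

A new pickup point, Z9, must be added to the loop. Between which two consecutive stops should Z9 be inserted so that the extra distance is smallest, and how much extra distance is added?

Insertion cost between consecutive stops i–j is d(i,Z9) + d(Z9,j) − d(i,j):
  between DC and Z8: 12 + 31 − 33 = 10
  between Z8 and X2: 31 + 23 − 22 = 32
  between X2 and C3: 23 + 34 − 21 = 36
  between C3 and H6: 34 + 11 − 37 = 8
  between H6 and DC: 11 + 12 − 19 = 4
Cheapest insertion is between H6 and DC, adding 4.
New total = 132 + 4 = 136.

Adding 4 miles by placing Z9 on the H6–DC leg.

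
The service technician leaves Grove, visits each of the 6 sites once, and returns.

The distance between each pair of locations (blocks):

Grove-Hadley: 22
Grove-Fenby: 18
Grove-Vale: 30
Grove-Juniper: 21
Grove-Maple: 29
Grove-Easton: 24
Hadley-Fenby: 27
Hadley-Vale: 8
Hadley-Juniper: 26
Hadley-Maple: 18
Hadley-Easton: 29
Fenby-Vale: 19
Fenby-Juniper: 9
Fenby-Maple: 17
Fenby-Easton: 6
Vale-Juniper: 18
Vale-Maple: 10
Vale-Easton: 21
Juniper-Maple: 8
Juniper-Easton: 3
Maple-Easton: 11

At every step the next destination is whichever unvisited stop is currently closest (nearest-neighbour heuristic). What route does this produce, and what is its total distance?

Nearest-neighbour total = 75 blocks; route Grove → Fenby → Easton → Juniper → Maple → Vale → Hadley → Grove.

From Grove: distances to unvisited — Fenby=18, Juniper=21, Hadley=22, Easton=24, Maple=29, Vale=30. Nearest is Fenby (18).
From Fenby: distances to unvisited — Easton=6, Juniper=9, Maple=17, Vale=19, Hadley=27. Nearest is Easton (6).
From Easton: distances to unvisited — Juniper=3, Maple=11, Vale=21, Hadley=29. Nearest is Juniper (3).
From Juniper: distances to unvisited — Maple=8, Vale=18, Hadley=26. Nearest is Maple (8).
From Maple: distances to unvisited — Vale=10, Hadley=18. Nearest is Vale (10).
From Vale: distances to unvisited — Hadley=8. Nearest is Hadley (8).
Return Hadley→Grove: 22.
Total = 18 + 6 + 3 + 8 + 10 + 8 + 22 = 75.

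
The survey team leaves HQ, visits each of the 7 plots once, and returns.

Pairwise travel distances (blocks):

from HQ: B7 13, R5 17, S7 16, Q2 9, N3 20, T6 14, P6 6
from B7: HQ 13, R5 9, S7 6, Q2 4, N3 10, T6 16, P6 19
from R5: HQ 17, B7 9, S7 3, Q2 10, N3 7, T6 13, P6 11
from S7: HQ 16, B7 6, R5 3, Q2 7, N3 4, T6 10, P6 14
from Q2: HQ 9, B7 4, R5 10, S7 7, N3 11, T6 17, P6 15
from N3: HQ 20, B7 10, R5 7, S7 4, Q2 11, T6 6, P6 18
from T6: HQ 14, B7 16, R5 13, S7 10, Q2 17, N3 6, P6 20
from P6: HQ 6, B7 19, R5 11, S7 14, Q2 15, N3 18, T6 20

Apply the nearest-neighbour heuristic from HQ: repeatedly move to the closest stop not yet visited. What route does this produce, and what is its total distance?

Total distance 59 blocks via the nearest-neighbour route HQ → P6 → R5 → S7 → N3 → T6 → B7 → Q2 → HQ.

HQ → [P6:6 / Q2:9 / B7:13 / T6:14 / S7:16 / R5:17 / N3:20] → P6 (6)
P6 → [R5:11 / S7:14 / Q2:15 / N3:18 / B7:19 / T6:20] → R5 (11)
R5 → [S7:3 / N3:7 / B7:9 / Q2:10 / T6:13] → S7 (3)
S7 → [N3:4 / B7:6 / Q2:7 / T6:10] → N3 (4)
N3 → [T6:6 / B7:10 / Q2:11] → T6 (6)
T6 → [B7:16 / Q2:17] → B7 (16)
B7 → [Q2:4] → Q2 (4)
Return Q2→HQ: 9.
Total = 6 + 11 + 3 + 4 + 6 + 16 + 4 + 9 = 59.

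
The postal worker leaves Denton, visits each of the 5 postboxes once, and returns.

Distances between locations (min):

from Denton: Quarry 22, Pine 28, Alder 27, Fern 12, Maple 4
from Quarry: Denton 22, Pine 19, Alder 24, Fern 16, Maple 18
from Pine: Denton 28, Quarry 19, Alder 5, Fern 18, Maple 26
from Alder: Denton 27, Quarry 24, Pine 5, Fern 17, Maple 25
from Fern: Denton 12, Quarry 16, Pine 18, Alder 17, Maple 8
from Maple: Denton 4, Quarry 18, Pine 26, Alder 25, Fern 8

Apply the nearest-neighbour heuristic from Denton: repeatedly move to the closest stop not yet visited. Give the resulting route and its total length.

Denton → [Maple:4 / Fern:12 / Quarry:22 / Alder:27 / Pine:28] → Maple (4)
Maple → [Fern:8 / Quarry:18 / Alder:25 / Pine:26] → Fern (8)
Fern → [Quarry:16 / Alder:17 / Pine:18] → Quarry (16)
Quarry → [Pine:19 / Alder:24] → Pine (19)
Pine → [Alder:5] → Alder (5)
Return Alder→Denton: 27.
Total = 4 + 8 + 16 + 19 + 5 + 27 = 79.

Nearest-neighbour total = 79 min; route Denton → Maple → Fern → Quarry → Pine → Alder → Denton.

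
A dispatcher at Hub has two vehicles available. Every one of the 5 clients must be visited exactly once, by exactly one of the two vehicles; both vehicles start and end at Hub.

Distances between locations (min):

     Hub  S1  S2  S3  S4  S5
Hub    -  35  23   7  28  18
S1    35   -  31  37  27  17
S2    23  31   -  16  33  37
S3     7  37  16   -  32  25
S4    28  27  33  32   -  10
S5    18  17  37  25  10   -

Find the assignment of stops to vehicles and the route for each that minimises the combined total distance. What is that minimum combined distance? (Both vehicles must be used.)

There are 2^4 − 1 = 15 ways to divide the 5 stops into two non-empty groups. For each, the best each vehicle can do is its own shortest tour through its group:
  {S1} + {S2, S3, S4, S5}: 70 + 84 = 154
  {S2} + {S1, S3, S4, S5}: 46 + 99 = 145
  {S1, S2} + {S3, S4, S5}: 89 + 67 = 156
  {S3} + {S1, S2, S4, S5}: 14 + 109 = 123
  {S1, S3} + {S2, S4, S5}: 79 + 84 = 163
  {S2, S3} + {S1, S4, S5}: 46 + 90 = 136
  … (15 splits in total)
Best: vehicle 1 Hub → S3 → Hub = 14; vehicle 2 Hub → S2 → S1 → S4 → S5 → Hub = 109; combined 123.

123 min — the smallest possible combined total.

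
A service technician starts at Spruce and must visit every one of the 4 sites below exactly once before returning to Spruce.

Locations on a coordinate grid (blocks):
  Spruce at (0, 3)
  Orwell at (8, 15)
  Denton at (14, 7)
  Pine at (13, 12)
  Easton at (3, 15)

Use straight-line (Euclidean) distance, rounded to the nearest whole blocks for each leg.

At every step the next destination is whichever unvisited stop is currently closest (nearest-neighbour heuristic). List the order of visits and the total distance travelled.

Spruce → [Easton:12 / Orwell:14 / Denton:15 / Pine:16] → Easton (12)
Easton → [Orwell:5 / Pine:10 / Denton:14] → Orwell (5)
Orwell → [Pine:6 / Denton:10] → Pine (6)
Pine → [Denton:5] → Denton (5)
Return Denton→Spruce: 15.
Total = 12 + 5 + 6 + 5 + 15 = 43.

Nearest-neighbour total = 43 blocks; route Spruce → Easton → Orwell → Pine → Denton → Spruce.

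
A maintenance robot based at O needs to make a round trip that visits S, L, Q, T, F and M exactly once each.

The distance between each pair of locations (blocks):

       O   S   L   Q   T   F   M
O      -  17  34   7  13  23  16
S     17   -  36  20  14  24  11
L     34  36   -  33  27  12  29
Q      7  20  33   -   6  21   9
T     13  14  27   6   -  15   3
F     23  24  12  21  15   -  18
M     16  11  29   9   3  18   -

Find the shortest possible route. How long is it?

With 6 stops there are 6!/2 = 360 distinct round trips (a route and its reverse cost the same).
O → S → L → Q → T → F → M → O: 17+36+33+6+15+18+16 = 141
O → S → L → Q → T → M → F → O: 17+36+33+6+3+18+23 = 136
O → S → L → Q → F → T → M → O: 17+36+33+21+15+3+16 = 141
O → S → L → Q → F → M → T → O: 17+36+33+21+18+3+13 = 141
O → S → L → Q → M → T → F → O: 17+36+33+9+3+15+23 = 136
O → S → L → Q → M → F → T → O: 17+36+33+9+18+15+13 = 141
O → S → L → T → Q → F → M → O: 17+36+27+6+21+18+16 = 141
O → S → L → T → Q → M → F → O: 17+36+27+6+9+18+23 = 136
… (352 more)
O → S → M → L → F → T → Q → O: 17+11+29+12+15+6+7 = 97  ← best
The minimum is 97.
One optimal route: O → S → M → L → F → T → Q → O (or its reverse).

Shortest round trip = 97 blocks.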